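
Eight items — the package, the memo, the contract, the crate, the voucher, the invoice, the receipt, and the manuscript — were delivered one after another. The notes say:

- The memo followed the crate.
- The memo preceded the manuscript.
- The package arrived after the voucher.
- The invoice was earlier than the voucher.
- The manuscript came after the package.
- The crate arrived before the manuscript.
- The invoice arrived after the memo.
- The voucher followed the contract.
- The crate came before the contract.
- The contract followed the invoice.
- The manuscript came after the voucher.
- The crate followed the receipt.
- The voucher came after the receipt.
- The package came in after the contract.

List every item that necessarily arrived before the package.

Directly stated before the package: the contract and the voucher.
The crate reaches the package via the crate → the contract → the package.
The invoice reaches the package via the invoice → the voucher → the package.
The memo reaches the package via the memo → the invoice → the voucher → the package.
Likewise the receipt reaches the package by chaining the stated constraints.
No chain forces the manuscript ahead of the package.

the contract, the crate, the invoice, the memo, the receipt, the voucher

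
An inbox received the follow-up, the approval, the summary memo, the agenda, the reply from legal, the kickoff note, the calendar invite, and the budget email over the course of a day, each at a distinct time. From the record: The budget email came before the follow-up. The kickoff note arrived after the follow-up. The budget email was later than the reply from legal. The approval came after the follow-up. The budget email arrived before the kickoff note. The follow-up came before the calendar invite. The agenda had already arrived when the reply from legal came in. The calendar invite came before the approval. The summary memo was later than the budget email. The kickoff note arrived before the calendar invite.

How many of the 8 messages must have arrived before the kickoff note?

4

Directly stated before the kickoff note: the budget email and the follow-up.
The agenda reaches the kickoff note via the agenda → the reply from legal → the budget email → the kickoff note.
The reply from legal reaches the kickoff note via the reply from legal → the budget email → the kickoff note.
That's the agenda, the budget email, the follow-up, and the reply from legal — 4 in all.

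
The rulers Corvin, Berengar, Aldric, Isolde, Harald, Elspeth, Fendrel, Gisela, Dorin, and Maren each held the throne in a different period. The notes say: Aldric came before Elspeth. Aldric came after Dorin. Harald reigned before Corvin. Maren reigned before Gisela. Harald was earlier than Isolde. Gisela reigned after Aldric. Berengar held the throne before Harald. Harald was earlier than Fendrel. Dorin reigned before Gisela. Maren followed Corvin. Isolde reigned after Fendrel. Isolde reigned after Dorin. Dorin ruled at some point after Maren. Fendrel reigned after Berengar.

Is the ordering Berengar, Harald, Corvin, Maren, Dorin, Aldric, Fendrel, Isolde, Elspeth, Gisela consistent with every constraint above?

Check each stated constraint against the proposed order — e.g. Maren is ahead of Gisela; Berengar is ahead of Fendrel. Every pair is in the required order; nothing is violated.

yes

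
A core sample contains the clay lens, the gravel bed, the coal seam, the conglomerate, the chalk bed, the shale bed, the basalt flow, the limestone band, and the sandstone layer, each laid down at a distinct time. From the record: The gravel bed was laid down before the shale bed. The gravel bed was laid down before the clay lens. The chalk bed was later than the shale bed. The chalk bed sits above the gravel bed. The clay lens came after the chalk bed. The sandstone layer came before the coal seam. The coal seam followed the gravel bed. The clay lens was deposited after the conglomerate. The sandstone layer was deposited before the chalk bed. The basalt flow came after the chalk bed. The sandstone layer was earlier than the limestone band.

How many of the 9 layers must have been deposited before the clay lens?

5

Directly stated before the clay lens: the chalk bed, the conglomerate, and the gravel bed.
The sandstone layer reaches the clay lens via the sandstone layer → the chalk bed → the clay lens.
The shale bed reaches the clay lens via the shale bed → the chalk bed → the clay lens.
That's the chalk bed, the conglomerate, the gravel bed, the sandstone layer, and the shale bed — 5 in all.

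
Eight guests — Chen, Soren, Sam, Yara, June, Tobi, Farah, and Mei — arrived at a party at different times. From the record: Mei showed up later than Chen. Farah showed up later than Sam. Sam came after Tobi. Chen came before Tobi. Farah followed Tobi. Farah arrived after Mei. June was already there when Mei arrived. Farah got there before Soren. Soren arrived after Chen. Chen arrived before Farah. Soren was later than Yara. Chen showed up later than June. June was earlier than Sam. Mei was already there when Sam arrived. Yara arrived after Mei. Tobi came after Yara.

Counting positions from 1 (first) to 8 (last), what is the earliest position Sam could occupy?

6

Chen, June, Mei, Tobi, and Yara must all come before Sam — 5 forced predecessors.
Nothing else is forced ahead of Sam, so their earliest slot is position 5 + 1 = 6.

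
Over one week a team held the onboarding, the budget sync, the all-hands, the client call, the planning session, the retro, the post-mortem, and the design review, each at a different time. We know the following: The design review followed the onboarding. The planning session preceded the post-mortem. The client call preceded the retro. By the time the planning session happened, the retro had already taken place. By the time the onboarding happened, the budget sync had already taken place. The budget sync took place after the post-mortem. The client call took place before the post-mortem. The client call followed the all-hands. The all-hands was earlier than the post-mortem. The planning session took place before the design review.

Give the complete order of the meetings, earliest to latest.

the all-hands, the client call, the retro, the planning session, the post-mortem, the budget sync, the onboarding, the design review

The constraints fix every adjacent pair, so only one ordering works:
the all-hands → the client call → the retro → the planning session → the post-mortem → the budget sync → the onboarding → the design review.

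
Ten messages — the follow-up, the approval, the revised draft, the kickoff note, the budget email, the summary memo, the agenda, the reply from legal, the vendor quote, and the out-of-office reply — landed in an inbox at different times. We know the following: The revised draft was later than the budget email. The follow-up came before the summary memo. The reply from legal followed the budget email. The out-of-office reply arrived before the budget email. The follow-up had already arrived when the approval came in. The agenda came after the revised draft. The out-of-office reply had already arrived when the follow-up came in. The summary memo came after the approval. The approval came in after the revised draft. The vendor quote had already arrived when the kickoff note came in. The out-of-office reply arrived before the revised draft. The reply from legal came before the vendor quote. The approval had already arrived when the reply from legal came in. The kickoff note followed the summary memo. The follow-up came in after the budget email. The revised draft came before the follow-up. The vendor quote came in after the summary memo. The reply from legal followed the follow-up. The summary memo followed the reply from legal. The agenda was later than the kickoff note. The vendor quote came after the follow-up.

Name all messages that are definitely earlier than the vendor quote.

the approval, the budget email, the follow-up, the out-of-office reply, the reply from legal, the revised draft, the summary memo

Directly stated before the vendor quote: the follow-up, the reply from legal, and the summary memo.
The approval reaches the vendor quote via the approval → the summary memo → the vendor quote.
The budget email reaches the vendor quote via the budget email → the reply from legal → the vendor quote.
The out-of-office reply reaches the vendor quote via the out-of-office reply → the follow-up → the vendor quote.
Likewise the revised draft reaches the vendor quote by chaining the stated constraints.
No chain forces the kickoff note (or any of the others) ahead of the vendor quote.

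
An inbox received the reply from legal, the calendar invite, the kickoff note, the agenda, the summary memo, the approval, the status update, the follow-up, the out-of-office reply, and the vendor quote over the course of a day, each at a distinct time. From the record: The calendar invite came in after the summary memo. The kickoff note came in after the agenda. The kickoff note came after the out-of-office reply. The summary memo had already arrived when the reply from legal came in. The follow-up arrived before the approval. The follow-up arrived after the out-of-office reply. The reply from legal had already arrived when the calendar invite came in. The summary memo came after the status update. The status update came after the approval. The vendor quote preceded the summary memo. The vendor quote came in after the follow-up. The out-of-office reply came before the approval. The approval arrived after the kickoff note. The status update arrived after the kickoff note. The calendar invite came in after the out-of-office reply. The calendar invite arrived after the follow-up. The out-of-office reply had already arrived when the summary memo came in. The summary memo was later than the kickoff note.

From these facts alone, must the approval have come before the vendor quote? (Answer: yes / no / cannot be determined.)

No chain of stated constraints runs from the approval to the vendor quote, and none runs from the vendor quote to the approval either.
So the relative order of the approval and the vendor quote is not fixed by the given facts.

cannot be determined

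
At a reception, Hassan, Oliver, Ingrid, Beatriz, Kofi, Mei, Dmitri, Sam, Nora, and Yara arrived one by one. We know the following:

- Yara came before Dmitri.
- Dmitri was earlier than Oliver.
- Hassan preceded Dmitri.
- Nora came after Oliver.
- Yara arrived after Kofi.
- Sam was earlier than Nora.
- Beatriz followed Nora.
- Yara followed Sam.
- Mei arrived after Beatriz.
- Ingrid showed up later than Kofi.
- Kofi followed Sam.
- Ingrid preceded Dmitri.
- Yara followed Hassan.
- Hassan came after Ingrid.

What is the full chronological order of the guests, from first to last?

Sam, Kofi, Ingrid, Hassan, Yara, Dmitri, Oliver, Nora, Beatriz, Mei

The constraints fix every adjacent pair, so only one ordering works:
Sam → Kofi → Ingrid → Hassan → Yara → Dmitri → Oliver → Nora → Beatriz → Mei.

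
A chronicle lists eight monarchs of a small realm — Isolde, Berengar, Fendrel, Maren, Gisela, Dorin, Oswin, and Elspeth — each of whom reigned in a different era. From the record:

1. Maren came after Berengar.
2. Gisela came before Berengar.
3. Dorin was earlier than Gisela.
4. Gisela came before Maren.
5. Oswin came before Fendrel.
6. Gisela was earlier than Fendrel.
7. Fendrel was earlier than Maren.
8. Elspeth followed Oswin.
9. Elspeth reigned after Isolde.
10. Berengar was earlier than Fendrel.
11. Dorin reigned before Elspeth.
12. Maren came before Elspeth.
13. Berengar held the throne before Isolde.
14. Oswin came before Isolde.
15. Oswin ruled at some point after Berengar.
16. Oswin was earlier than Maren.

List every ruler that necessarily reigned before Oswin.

Berengar, Dorin, Gisela

Directly stated before Oswin: Berengar.
Dorin reaches Oswin via Dorin → Gisela → Berengar → Oswin.
Gisela reaches Oswin via Gisela → Berengar → Oswin.
No chain forces Isolde (or any of the others) ahead of Oswin.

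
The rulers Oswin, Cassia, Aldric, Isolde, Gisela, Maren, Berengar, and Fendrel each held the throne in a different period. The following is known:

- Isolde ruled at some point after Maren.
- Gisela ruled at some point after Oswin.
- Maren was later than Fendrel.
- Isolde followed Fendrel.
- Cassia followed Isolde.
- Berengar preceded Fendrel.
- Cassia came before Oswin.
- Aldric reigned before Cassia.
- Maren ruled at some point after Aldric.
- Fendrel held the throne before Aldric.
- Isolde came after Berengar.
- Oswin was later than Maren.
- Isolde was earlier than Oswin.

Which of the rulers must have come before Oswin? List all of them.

Directly stated before Oswin: Cassia, Isolde, and Maren.
Aldric reaches Oswin via Aldric → Cassia → Oswin.
Berengar reaches Oswin via Berengar → Isolde → Oswin.
Fendrel reaches Oswin via Fendrel → Isolde → Oswin.
No chain forces Gisela ahead of Oswin.

Aldric, Berengar, Cassia, Fendrel, Isolde, Maren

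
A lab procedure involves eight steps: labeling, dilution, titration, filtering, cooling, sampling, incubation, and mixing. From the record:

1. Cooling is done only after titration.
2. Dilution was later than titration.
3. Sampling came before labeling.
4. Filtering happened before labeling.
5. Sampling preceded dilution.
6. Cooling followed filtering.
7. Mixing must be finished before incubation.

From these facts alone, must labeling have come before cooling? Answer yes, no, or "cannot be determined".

No chain of stated constraints runs from labeling to cooling, and none runs from cooling to labeling either.
So the relative order of labeling and cooling is not fixed by the given facts.

cannot be determined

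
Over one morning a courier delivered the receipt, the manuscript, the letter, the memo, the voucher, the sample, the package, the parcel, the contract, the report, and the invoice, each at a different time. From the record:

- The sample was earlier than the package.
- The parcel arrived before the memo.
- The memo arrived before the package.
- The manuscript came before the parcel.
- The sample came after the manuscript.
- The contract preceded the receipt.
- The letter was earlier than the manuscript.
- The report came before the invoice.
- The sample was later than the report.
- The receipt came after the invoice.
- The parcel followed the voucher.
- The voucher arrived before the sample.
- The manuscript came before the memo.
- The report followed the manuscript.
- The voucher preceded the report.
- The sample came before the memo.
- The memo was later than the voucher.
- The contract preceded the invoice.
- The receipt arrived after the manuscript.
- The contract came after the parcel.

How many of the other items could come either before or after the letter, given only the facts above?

Forced after the letter: the contract, the invoice, the manuscript, the memo, the package, the parcel, the receipt, the report, and the sample.
That leaves the voucher with no forced order relative to the letter — 1.

1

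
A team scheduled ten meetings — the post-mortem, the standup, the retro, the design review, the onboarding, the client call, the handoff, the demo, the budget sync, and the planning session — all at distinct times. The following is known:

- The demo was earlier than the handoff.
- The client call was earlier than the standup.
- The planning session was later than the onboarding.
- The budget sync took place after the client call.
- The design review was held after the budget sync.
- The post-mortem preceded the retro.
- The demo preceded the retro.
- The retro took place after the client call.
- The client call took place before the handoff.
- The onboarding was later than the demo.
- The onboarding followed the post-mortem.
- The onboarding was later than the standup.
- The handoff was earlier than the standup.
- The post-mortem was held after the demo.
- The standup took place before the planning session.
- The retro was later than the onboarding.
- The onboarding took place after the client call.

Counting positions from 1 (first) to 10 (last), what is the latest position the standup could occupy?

The standup must come before the onboarding, the planning session, and the retro — 3 meetings forced after it.
Everything else can be placed before the standup in some valid order, so the standup can sit as late as position 10 − 3 = 7.

7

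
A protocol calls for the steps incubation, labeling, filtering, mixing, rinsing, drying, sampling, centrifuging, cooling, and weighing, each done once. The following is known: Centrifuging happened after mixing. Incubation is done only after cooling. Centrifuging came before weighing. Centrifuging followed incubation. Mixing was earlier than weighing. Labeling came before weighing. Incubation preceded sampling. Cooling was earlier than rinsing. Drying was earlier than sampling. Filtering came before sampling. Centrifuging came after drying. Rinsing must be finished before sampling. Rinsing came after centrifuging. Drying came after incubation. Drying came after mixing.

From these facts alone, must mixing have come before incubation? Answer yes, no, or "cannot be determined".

cannot be determined

No chain of stated constraints runs from mixing to incubation, and none runs from incubation to mixing either.
So the relative order of mixing and incubation is not fixed by the given facts.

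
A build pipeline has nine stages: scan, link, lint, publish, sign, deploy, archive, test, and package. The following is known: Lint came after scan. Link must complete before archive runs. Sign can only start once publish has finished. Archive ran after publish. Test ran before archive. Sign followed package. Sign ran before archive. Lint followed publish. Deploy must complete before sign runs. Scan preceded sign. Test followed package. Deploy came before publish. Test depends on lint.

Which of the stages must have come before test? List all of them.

deploy, lint, package, publish, scan

Directly stated before test: lint and package.
Deploy reaches test via deploy → publish → lint → test.
Publish reaches test via publish → lint → test.
Scan reaches test via scan → lint → test.
No chain forces link (or any of the others) ahead of test.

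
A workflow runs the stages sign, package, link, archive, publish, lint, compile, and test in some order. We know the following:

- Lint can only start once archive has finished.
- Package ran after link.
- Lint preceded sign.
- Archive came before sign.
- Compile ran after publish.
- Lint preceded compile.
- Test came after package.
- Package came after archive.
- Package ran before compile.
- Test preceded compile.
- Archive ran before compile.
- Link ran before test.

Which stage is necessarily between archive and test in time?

package

Tracing the constraints gives archive → package → test, so package sits after archive and before test.
No other stage is forced both after archive and before test.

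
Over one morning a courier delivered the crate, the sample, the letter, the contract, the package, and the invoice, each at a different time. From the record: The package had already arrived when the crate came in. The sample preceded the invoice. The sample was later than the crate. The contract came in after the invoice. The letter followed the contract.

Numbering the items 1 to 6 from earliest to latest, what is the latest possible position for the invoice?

4

The invoice must come before the contract and the letter — 2 items forced after it.
Everything else can be placed before the invoice in some valid order, so the invoice can sit as late as position 6 − 2 = 4.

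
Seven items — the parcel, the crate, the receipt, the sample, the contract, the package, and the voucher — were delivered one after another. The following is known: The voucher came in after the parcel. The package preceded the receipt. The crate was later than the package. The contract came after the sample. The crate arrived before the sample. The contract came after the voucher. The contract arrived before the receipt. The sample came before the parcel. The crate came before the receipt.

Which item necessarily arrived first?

the package

The package has a chain of constraints placing it before every other item, so the package must be first.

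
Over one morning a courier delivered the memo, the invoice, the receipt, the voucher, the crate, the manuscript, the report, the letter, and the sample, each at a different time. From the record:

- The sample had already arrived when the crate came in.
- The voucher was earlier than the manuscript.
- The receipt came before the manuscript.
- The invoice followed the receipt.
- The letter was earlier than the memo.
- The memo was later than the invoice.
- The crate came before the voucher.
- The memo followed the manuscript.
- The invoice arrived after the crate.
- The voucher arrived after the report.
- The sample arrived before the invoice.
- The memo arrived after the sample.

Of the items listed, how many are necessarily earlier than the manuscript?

Directly stated before the manuscript: the receipt and the voucher.
The crate reaches the manuscript via the crate → the voucher → the manuscript.
The report reaches the manuscript via the report → the voucher → the manuscript.
The sample reaches the manuscript via the sample → the crate → the voucher → the manuscript.
No chain forces the invoice (or any of the others) ahead of the manuscript.
That's the crate, the receipt, the report, the sample, and the voucher — 5 in all.

5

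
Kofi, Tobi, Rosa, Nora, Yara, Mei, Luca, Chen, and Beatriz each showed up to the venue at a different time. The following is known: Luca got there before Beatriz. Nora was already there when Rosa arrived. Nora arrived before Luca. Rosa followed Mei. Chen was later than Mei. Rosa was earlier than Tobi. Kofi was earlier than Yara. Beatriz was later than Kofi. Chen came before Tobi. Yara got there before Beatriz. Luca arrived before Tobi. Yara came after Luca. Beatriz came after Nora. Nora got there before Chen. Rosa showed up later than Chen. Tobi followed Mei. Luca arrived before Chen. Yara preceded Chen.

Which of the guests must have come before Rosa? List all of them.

Chen, Kofi, Luca, Mei, Nora, Yara

Directly stated before Rosa: Chen, Mei, and Nora.
Kofi reaches Rosa via Kofi → Yara → Chen → Rosa.
Luca reaches Rosa via Luca → Chen → Rosa.
Yara reaches Rosa via Yara → Chen → Rosa.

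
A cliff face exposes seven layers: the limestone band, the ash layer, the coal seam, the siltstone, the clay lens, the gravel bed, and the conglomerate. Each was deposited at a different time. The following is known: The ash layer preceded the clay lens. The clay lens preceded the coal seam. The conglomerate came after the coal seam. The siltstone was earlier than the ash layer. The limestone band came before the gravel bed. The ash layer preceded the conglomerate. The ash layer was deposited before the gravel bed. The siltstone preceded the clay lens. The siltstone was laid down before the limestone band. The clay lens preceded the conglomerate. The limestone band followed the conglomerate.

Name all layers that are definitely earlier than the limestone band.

Directly stated before the limestone band: the conglomerate and the siltstone.
The ash layer reaches the limestone band via the ash layer → the conglomerate → the limestone band.
The clay lens reaches the limestone band via the clay lens → the conglomerate → the limestone band.
The coal seam reaches the limestone band via the coal seam → the conglomerate → the limestone band.
No chain forces the gravel bed ahead of the limestone band.

the ash layer, the clay lens, the coal seam, the conglomerate, the siltstone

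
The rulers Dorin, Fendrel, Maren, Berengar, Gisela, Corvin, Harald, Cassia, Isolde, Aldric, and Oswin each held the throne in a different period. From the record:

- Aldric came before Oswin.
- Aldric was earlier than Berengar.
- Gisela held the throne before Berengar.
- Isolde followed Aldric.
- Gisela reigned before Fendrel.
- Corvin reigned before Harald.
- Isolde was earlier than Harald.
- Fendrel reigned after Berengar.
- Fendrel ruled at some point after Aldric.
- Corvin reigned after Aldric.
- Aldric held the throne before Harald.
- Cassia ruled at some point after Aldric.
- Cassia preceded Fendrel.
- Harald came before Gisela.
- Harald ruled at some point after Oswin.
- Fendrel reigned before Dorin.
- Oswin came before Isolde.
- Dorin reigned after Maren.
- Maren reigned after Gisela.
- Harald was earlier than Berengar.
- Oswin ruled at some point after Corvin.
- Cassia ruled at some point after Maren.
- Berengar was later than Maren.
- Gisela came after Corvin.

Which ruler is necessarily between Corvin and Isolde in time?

Tracing the constraints gives Corvin → Oswin → Isolde, so Oswin sits after Corvin and before Isolde.
No other ruler is forced both after Corvin and before Isolde.

Oswin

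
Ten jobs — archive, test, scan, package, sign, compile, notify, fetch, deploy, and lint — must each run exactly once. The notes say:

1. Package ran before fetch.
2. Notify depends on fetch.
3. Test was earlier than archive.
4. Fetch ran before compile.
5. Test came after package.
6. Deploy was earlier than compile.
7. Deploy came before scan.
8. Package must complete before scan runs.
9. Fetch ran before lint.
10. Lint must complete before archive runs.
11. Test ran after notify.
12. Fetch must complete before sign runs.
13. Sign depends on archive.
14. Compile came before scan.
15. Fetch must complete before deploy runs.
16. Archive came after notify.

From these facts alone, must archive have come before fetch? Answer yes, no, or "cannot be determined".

Tracing the constraints gives fetch → notify → archive, so fetch must come before archive.
That means archive cannot be before fetch.

no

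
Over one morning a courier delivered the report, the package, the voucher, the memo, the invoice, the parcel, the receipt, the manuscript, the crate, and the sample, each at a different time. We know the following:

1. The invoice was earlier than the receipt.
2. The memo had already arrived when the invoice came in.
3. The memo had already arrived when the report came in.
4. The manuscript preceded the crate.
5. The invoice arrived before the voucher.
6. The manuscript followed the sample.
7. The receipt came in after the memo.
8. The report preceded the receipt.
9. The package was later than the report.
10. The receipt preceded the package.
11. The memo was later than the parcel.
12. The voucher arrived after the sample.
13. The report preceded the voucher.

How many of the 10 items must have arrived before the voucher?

5

Directly stated before the voucher: the invoice, the report, and the sample.
The memo reaches the voucher via the memo → the report → the voucher.
The parcel reaches the voucher via the parcel → the memo → the report → the voucher.
No chain forces the receipt (or any of the others) ahead of the voucher.
That's the invoice, the memo, the parcel, the report, and the sample — 5 in all.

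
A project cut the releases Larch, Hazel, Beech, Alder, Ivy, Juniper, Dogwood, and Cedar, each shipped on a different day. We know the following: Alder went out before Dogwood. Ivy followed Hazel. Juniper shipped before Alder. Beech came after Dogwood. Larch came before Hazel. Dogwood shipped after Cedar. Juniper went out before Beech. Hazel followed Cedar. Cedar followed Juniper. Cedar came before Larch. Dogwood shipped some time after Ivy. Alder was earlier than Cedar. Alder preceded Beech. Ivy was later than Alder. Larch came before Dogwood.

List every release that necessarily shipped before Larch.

Alder, Cedar, Juniper

Directly stated before Larch: Cedar.
Alder reaches Larch via Alder → Cedar → Larch.
Juniper reaches Larch via Juniper → Cedar → Larch.
No chain forces Hazel (or any of the others) ahead of Larch.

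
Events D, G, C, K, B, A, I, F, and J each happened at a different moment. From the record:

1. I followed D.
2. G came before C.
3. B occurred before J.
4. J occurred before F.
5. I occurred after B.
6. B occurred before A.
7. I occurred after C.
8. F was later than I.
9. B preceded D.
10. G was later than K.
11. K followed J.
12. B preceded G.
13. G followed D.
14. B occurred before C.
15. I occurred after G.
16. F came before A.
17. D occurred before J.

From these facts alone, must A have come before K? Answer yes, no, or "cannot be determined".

Tracing the constraints gives K → G → I → F → A, so K must come before A.
That means A cannot be before K.

no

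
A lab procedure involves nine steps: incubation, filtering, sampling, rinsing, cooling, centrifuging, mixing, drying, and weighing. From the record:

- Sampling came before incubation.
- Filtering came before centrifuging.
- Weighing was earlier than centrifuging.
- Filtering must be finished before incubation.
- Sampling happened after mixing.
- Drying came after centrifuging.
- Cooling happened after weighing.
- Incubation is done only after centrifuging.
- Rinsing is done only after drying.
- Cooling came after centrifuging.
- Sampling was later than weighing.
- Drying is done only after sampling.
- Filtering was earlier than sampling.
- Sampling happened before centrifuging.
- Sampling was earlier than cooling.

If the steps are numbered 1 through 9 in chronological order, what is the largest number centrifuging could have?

Centrifuging must come before cooling, drying, incubation, and rinsing — 4 steps forced after it.
Everything else can be placed before centrifuging in some valid order, so centrifuging can sit as late as position 9 − 4 = 5.

5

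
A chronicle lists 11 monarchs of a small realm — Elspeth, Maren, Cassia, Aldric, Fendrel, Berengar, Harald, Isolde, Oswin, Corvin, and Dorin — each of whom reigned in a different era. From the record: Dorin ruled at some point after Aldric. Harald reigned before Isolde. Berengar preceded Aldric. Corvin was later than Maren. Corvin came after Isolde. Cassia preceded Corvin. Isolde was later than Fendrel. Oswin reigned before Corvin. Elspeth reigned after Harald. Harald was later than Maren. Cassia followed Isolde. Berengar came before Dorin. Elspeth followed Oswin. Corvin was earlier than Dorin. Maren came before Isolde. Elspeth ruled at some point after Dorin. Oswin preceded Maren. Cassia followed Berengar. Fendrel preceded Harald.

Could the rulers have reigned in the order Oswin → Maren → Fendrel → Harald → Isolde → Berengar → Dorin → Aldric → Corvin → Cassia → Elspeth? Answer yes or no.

no

The constraints require Aldric before Dorin, but in the proposed sequence Dorin appears ahead of Aldric. That one violation is enough.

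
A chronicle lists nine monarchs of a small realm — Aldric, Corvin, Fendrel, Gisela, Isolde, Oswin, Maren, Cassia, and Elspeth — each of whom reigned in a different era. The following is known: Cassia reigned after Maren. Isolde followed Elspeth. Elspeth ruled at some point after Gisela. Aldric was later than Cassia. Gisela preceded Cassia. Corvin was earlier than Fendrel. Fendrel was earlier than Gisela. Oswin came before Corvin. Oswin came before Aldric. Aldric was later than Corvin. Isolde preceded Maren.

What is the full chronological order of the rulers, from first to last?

Oswin, Corvin, Fendrel, Gisela, Elspeth, Isolde, Maren, Cassia, Aldric

The constraints fix every adjacent pair, so only one ordering works:
Oswin → Corvin → Fendrel → Gisela → Elspeth → Isolde → Maren → Cassia → Aldric.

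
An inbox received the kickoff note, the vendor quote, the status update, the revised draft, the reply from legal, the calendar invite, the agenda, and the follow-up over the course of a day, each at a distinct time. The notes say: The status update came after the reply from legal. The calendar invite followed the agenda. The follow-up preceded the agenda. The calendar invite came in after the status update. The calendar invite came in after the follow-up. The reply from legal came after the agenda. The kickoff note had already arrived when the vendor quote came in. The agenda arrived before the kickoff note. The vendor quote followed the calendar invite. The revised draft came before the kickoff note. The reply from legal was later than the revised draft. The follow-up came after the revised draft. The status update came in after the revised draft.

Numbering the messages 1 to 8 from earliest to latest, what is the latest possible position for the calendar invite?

7

The calendar invite must come before the vendor quote — 1 message forced after it.
Everything else can be placed before the calendar invite in some valid order, so the calendar invite can sit as late as position 8 − 1 = 7.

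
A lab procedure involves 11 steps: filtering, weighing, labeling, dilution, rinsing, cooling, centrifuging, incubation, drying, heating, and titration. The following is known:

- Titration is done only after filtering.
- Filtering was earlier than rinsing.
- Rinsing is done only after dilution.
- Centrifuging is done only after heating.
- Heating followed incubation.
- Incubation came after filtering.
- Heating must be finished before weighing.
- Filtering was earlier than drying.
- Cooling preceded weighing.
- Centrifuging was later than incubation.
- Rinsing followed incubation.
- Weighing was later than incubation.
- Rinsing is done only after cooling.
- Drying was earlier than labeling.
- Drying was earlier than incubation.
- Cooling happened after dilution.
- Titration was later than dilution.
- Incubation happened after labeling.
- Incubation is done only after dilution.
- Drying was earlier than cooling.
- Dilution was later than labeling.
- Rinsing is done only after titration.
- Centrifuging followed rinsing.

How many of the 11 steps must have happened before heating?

5

Directly stated before heating: incubation.
Dilution reaches heating via dilution → incubation → heating.
Drying reaches heating via drying → incubation → heating.
Filtering reaches heating via filtering → incubation → heating.
Likewise labeling reaches heating by chaining the stated constraints.
No chain forces titration (or any of the others) ahead of heating.
That's dilution, drying, filtering, incubation, and labeling — 5 in all.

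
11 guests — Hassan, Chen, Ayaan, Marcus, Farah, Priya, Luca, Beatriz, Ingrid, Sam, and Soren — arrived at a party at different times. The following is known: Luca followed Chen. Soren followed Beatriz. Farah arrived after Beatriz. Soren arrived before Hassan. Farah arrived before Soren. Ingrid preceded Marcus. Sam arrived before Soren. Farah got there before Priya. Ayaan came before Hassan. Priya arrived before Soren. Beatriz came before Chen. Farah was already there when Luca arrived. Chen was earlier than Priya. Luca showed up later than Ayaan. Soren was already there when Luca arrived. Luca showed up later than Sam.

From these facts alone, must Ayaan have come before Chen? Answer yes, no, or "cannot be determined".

No chain of stated constraints runs from Ayaan to Chen, and none runs from Chen to Ayaan either.
So the relative order of Ayaan and Chen is not fixed by the given facts.

cannot be determined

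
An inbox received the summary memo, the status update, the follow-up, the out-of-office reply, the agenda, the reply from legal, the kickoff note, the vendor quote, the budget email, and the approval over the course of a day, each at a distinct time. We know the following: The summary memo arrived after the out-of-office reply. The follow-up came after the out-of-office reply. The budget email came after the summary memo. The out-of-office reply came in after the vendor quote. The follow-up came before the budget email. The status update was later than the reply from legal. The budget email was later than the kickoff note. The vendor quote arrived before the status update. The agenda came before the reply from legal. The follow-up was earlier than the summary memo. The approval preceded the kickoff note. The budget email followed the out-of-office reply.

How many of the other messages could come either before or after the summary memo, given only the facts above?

Forced before the summary memo: the follow-up, the out-of-office reply, and the vendor quote; forced after the summary memo: the budget email.
That leaves the agenda, the approval, the kickoff note, the reply from legal, and the status update with no forced order relative to the summary memo — 5.

5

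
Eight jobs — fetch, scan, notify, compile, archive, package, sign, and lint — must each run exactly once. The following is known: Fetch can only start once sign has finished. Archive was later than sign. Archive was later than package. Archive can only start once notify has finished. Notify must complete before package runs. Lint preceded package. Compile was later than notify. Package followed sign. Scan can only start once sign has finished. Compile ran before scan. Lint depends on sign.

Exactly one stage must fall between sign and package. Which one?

lint

Tracing the constraints gives sign → lint → package, so lint sits after sign and before package.
No other stage is forced both after sign and before package.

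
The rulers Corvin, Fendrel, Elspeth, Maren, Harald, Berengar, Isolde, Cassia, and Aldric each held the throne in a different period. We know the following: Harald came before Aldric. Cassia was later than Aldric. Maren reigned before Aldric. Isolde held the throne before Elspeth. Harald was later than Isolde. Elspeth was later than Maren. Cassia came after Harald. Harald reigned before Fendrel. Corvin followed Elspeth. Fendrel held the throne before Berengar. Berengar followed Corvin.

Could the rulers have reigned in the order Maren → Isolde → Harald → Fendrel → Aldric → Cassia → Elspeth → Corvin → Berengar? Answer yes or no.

yes

Check each stated constraint against the proposed order — e.g. Isolde is ahead of Elspeth; Maren is ahead of Elspeth. Every pair is in the required order; nothing is violated.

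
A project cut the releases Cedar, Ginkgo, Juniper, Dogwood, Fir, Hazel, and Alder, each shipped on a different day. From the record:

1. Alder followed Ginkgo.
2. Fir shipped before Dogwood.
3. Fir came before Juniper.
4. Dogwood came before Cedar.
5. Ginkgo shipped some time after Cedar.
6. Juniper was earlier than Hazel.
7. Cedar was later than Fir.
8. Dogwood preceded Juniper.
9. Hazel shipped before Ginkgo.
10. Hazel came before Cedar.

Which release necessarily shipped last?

Alder

Every other release has a chain of constraints placing it before Alder, so Alder is last.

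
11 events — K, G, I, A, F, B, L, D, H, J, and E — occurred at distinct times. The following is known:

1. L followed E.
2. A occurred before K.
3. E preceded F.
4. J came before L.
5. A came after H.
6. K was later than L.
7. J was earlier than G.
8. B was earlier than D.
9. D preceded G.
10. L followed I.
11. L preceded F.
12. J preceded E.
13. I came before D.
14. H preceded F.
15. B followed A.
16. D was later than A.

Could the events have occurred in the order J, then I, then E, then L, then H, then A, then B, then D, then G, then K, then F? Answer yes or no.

yes

Check each stated constraint against the proposed order — e.g. J is ahead of G; E is ahead of F. Every pair is in the required order; nothing is violated.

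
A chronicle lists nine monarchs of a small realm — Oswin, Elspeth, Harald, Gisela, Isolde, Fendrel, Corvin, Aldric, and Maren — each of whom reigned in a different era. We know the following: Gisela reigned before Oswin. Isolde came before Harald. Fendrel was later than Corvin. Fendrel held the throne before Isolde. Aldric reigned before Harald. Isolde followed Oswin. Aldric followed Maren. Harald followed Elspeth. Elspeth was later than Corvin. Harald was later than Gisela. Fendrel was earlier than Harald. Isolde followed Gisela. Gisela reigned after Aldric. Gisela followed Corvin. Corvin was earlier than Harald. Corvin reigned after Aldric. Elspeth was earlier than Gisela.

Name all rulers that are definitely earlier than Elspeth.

Aldric, Corvin, Maren

Directly stated before Elspeth: Corvin.
Aldric reaches Elspeth via Aldric → Corvin → Elspeth.
Maren reaches Elspeth via Maren → Aldric → Corvin → Elspeth.
No chain forces Isolde (or any of the others) ahead of Elspeth.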